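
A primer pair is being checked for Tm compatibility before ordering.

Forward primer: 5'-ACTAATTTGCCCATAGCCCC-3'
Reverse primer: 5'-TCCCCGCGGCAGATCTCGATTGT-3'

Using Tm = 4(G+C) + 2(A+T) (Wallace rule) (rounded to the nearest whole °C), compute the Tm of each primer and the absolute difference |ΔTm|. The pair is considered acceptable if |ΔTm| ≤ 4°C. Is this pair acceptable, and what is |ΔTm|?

Forward: A=5 T=5 G=2 C=8 → Tm = 2·10 + 4·10 = 60°C.
Reverse: A=3 T=6 G=6 C=8 → Tm = 2·9 + 4·14 = 74°C.
|ΔTm| = |60 − 74| = 14°C, > 4°C.

|ΔTm| = 14°C; the pair is not acceptable.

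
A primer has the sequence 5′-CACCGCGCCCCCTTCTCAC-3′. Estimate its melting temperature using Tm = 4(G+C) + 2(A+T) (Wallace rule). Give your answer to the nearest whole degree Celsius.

Base counts: A=2, T=3, G=2, C=12 (length 19).
Tm = 2·(2+3) + 4·(2+12) = 2·5 + 4·14 = 10 + 56 = 66°C.

66°C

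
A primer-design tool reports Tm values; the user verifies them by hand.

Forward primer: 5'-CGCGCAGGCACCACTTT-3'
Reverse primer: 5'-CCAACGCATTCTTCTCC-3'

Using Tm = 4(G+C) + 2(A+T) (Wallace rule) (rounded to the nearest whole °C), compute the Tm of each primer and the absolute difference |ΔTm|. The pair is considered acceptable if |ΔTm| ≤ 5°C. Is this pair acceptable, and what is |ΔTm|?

Forward: A=3 T=3 G=4 C=7 → Tm = 2·6 + 4·11 = 56°C.
Reverse: A=3 T=5 G=1 C=8 → Tm = 2·8 + 4·9 = 52°C.
|ΔTm| = |56 − 52| = 4°C, ≤ 5°C.

|ΔTm| = 4°C; the pair is acceptable.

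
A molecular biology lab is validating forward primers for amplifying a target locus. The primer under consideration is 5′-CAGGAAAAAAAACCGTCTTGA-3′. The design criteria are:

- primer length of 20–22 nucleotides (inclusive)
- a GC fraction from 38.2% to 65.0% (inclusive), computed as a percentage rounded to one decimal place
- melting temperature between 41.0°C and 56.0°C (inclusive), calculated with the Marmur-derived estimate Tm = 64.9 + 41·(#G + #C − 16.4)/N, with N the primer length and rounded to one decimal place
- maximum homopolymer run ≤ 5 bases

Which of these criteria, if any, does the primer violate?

Fails: GC content, homopolymer run.

Base counts: A=10, T=3, G=4, C=4 (length 21).
length: length 21 ✓
GC content: GC 8/21 = 38.1%, outside 38.2–65.0% ✗
Tm: Tm = 64.9 + 41·(8 − 16.4)/21 = 48.5°C ✓
homopolymer run: longest run = 8, exceeds 5 ✗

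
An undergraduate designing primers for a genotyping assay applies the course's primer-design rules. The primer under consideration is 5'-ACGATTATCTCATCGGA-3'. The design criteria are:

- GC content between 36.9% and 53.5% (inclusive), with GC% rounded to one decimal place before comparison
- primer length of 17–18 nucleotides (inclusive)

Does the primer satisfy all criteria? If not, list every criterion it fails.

Base counts: A=5, T=5, G=3, C=4 (length 17).
GC content: GC 7/17 = 41.2% ✓
length: length 17 ✓

Meets all criteria.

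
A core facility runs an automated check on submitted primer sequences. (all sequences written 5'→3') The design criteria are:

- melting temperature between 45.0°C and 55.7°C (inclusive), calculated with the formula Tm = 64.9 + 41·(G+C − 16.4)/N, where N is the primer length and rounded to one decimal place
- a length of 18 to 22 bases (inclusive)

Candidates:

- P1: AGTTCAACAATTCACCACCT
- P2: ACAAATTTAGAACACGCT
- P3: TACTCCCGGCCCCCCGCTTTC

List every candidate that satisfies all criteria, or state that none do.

P1 (20 nt, A=7 T=5 G=1 C=7): Tm = 64.9 + 41·(8 − 16.4)/20 = 47.7°C ✓; length 20 ✓ — passes.
P2 (18 nt, A=8 T=4 G=2 C=4): Tm = 64.9 + 41·(6 − 16.4)/18 = 41.2°C, outside 45.0–55.7°C ✗; length 18 ✓ — fails.
P3 (21 nt, A=1 T=5 G=3 C=12): Tm = 64.9 + 41·(15 − 16.4)/21 = 62.2°C, outside 45.0–55.7°C ✗; length 21 ✓ — fails.

P1 only.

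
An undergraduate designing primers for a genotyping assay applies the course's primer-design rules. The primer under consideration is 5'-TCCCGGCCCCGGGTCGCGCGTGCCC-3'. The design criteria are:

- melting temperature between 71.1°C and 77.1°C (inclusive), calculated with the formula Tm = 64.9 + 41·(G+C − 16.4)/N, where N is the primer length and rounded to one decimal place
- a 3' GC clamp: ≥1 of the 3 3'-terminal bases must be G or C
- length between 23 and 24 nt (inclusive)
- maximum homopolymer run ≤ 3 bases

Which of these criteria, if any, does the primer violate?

Fails: length, homopolymer run.

Base counts: A=0, T=3, G=9, C=13 (length 25).
Tm: Tm = 64.9 + 41·(22 − 16.4)/25 = 74.1°C ✓
GC clamp: 3' end CCC has 3 G/C ✓
length: length 25, outside 23–24 ✗
homopolymer run: longest run = 4, exceeds 3 ✗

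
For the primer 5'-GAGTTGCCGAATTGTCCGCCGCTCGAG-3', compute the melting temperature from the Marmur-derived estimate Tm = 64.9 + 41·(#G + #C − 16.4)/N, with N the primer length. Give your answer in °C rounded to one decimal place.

65.8°C

Base counts: A=4, T=6, G=9, C=8; G+C = 17, N = 27.
Tm = 64.9 + 41·(17 − 16.4)/27 = 64.9 + 24.60/27 = 65.8°C.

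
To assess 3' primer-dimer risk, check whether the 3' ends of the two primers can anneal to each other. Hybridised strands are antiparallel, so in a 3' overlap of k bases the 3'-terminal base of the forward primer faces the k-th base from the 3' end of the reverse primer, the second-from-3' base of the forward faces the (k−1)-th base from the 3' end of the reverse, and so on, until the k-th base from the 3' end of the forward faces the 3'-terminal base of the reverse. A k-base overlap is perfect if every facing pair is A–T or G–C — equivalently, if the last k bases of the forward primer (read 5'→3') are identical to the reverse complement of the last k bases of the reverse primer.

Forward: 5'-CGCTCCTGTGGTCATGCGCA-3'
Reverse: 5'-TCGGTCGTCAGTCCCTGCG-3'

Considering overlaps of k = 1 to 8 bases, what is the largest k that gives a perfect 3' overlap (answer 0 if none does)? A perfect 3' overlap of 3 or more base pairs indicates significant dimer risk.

Last 8 bases (5'→3') — forward …CATGCGCA, reverse …TCCCTGCG.
Reverse complement of the reverse primer's last 8 bases: CGCAGGGA; its first k bases are the reverse complement of the reverse primer's last k bases, so a perfect k-base overlap needs the forward primer's last k bases to equal them.
Comparing (forward last k vs required): k=1: A vs C ✗; k=2: CA vs CG ✗; k=3: GCA vs CGC ✗; k=4: CGCA vs CGCA ✓; k=5: GCGCA vs CGCAG ✗; k=6: TGCGCA vs CGCAGG ✗; k=7: ATGCGCA vs CGCAGGG ✗; k=8: CATGCGCA vs CGCAGGGA ✗.
Only k = 4 is perfect, so the longest perfect 3' overlap is 4.

Longest perfect overlap: 4 complementary base pairs; significant dimer risk (threshold 3).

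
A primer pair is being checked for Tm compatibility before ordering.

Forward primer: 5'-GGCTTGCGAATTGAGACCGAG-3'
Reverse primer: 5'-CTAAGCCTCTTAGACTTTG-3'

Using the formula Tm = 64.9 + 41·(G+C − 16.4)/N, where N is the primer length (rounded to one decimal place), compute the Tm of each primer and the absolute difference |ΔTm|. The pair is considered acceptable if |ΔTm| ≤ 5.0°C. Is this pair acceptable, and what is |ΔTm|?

|ΔTm| = 9.5°C; the pair is not acceptable.

Forward: G+C = 12, N = 21 → Tm = 64.9 + 41·(12 − 16.4)/21 = 56.3°C.
Reverse: G+C = 8, N = 19 → Tm = 64.9 + 41·(8 − 16.4)/19 = 46.8°C.
|ΔTm| = |56.3 − 46.8| = 9.5°C, > 5.0°C.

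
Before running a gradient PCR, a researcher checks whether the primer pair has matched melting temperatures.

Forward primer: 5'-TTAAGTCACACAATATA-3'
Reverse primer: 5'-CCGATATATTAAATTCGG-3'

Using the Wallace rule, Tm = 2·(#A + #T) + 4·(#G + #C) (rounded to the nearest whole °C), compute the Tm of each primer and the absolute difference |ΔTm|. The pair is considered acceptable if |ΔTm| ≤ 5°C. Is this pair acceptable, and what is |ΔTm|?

Forward: A=8 T=5 G=1 C=3 → Tm = 2·13 + 4·4 = 42°C.
Reverse: A=6 T=6 G=3 C=3 → Tm = 2·12 + 4·6 = 48°C.
|ΔTm| = |42 − 48| = 6°C, > 5°C.

|ΔTm| = 6°C; the pair is not acceptable.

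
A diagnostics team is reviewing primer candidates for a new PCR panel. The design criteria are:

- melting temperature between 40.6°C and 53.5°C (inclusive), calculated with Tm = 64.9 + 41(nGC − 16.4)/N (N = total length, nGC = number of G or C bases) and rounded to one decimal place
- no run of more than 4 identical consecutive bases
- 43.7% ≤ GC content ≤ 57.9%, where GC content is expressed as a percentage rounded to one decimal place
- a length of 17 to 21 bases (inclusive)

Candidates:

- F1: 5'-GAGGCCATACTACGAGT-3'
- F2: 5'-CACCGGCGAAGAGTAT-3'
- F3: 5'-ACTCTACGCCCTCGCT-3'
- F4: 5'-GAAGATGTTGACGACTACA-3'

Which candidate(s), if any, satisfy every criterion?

F1 (17 nt, A=5 T=3 G=5 C=4): Tm = 64.9 + 41·(9 − 16.4)/17 = 47.1°C ✓; longest run = 2 ✓; GC 9/17 = 52.9% ✓; length 17 ✓ — passes.
F2 (16 nt, A=5 T=2 G=5 C=4): Tm = 64.9 + 41·(9 − 16.4)/16 = 45.9°C ✓; longest run = 2 ✓; GC 9/16 = 56.3% ✓; length 16, outside 17–21 ✗ — fails.
F3 (16 nt, A=2 T=4 G=2 C=8): Tm = 64.9 + 41·(10 − 16.4)/16 = 48.5°C ✓; longest run = 3 ✓; GC 10/16 = 62.5%, outside 43.7–57.9% ✗; length 16, outside 17–21 ✗ — fails.
F4 (19 nt, A=7 T=4 G=5 C=3): Tm = 64.9 + 41·(8 − 16.4)/19 = 46.8°C ✓; longest run = 2 ✓; GC 8/19 = 42.1%, outside 43.7–57.9% ✗; length 19 ✓ — fails.

F1 only.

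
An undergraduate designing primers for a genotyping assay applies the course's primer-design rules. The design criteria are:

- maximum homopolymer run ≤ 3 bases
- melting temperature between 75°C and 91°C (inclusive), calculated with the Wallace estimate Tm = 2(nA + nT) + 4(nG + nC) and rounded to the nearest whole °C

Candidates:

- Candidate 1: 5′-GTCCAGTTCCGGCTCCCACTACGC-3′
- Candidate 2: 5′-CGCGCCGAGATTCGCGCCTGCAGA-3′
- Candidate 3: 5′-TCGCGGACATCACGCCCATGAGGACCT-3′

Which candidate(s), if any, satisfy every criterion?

Candidate 1, Candidate 2 and Candidate 3.

Candidate 1 (24 nt, A=3 T=5 G=5 C=11): longest run = 3 ✓; Tm = 2·8 + 4·16 = 80°C ✓ — passes.
Candidate 2 (24 nt, A=4 T=3 G=8 C=9): longest run = 2 ✓; Tm = 2·7 + 4·17 = 82°C ✓ — passes.
Candidate 3 (27 nt, A=6 T=4 G=7 C=10): longest run = 3 ✓; Tm = 2·10 + 4·17 = 88°C ✓ — passes.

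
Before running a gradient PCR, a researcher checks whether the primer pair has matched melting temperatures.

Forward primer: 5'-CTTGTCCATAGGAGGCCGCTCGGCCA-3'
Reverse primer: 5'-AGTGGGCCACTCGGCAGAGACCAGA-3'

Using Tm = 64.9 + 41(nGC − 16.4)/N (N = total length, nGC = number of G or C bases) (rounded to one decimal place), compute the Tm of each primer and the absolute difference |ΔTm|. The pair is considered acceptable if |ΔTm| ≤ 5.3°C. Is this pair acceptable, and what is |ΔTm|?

Forward: G+C = 17, N = 26 → Tm = 64.9 + 41·(17 − 16.4)/26 = 65.8°C.
Reverse: G+C = 16, N = 25 → Tm = 64.9 + 41·(16 − 16.4)/25 = 64.2°C.
|ΔTm| = |65.8 − 64.2| = 1.6°C, ≤ 5.3°C.

|ΔTm| = 1.6°C; the pair is acceptable.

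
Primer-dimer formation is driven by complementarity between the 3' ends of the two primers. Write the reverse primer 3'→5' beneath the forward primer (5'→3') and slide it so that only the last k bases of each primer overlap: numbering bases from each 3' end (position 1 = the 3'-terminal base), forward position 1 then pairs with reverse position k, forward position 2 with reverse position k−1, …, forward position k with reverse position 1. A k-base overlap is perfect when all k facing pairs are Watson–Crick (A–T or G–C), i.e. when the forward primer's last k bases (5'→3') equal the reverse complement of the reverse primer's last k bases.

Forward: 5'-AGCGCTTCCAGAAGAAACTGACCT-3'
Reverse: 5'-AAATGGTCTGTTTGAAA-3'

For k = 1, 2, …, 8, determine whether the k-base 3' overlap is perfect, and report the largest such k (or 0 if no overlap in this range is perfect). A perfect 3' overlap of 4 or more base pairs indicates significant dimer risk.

Longest perfect overlap: 1 complementary base pair; below the dimer-risk threshold (threshold 4).

Last 8 bases (5'→3') — forward …ACTGACCT, reverse …GTTTGAAA.
Reverse complement of the reverse primer's last 8 bases: TTTCAAAC; its first k bases are the reverse complement of the reverse primer's last k bases, so a perfect k-base overlap needs the forward primer's last k bases to equal them.
Comparing (forward last k vs required): k=1: T vs T ✓; k=2: CT vs TT ✗; k=3: CCT vs TTT ✗; k=4: ACCT vs TTTC ✗; k=5: GACCT vs TTTCA ✗; k=6: TGACCT vs TTTCAA ✗; k=7: CTGACCT vs TTTCAAA ✗; k=8: ACTGACCT vs TTTCAAAC ✗.
Only k = 1 is perfect, so the longest perfect 3' overlap is 1.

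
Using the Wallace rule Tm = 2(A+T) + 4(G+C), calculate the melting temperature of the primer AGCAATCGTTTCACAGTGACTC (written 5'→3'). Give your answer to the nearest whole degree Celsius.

64°C

Base counts: A=6, T=6, G=4, C=6 (length 22).
Tm = 2·(6+6) + 4·(4+6) = 2·12 + 4·10 = 24 + 40 = 64°C.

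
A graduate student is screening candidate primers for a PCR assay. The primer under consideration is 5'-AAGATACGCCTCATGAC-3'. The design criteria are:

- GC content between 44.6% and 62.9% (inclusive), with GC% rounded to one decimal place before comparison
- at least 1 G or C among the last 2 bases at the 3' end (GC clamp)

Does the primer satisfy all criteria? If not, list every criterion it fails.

Base counts: A=6, T=3, G=3, C=5 (length 17).
GC content: GC 8/17 = 47.1% ✓
GC clamp: 3' end AC has 1 G/C ✓

Meets all criteria.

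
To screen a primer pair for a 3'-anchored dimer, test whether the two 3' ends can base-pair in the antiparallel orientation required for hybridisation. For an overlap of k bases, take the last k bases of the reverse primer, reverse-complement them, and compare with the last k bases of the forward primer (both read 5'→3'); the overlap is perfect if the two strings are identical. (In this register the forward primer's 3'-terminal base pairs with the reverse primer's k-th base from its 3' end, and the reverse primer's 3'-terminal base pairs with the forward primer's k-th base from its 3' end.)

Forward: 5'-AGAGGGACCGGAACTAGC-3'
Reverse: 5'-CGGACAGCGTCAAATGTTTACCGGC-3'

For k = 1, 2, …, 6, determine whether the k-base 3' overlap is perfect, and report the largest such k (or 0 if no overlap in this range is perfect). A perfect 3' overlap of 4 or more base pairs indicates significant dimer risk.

Longest perfect overlap: 2 complementary base pairs; below the dimer-risk threshold (threshold 4).

Last 6 bases (5'→3') — forward …ACTAGC, reverse …ACCGGC.
Reverse complement of the reverse primer's last 6 bases: GCCGGT; its first k bases are the reverse complement of the reverse primer's last k bases, so a perfect k-base overlap needs the forward primer's last k bases to equal them.
Comparing (forward last k vs required): k=1: C vs G ✗; k=2: GC vs GC ✓; k=3: AGC vs GCC ✗; k=4: TAGC vs GCCG ✗; k=5: CTAGC vs GCCGG ✗; k=6: ACTAGC vs GCCGGT ✗.
Only k = 2 is perfect, so the longest perfect 3' overlap is 2.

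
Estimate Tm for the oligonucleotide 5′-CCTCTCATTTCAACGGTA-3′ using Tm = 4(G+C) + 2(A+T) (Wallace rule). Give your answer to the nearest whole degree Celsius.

52°C

Base counts: A=4, T=6, G=2, C=6 (length 18).
Tm = 2·(4+6) + 4·(2+6) = 2·10 + 4·8 = 20 + 32 = 52°C.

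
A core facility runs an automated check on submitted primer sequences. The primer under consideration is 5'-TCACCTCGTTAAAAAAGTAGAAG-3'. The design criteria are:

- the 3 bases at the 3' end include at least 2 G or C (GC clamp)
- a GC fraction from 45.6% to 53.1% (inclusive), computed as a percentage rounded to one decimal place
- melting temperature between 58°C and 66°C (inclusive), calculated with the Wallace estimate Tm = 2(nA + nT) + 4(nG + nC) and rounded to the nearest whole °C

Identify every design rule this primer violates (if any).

Fails: GC clamp, GC content.

Base counts: A=10, T=5, G=4, C=4 (length 23).
GC clamp: 3' end AAG has 1 G/C, need ≥2 ✗
GC content: GC 8/23 = 34.8%, outside 45.6–53.1% ✗
Tm: Tm = 2·15 + 4·8 = 62°C ✓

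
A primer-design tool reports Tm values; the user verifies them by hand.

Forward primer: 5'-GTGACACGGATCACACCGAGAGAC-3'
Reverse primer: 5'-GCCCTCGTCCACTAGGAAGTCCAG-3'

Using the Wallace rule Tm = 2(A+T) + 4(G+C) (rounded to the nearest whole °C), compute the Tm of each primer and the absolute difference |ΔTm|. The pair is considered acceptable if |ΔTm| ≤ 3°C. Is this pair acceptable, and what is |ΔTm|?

Forward: A=8 T=2 G=7 C=7 → Tm = 2·10 + 4·14 = 76°C.
Reverse: A=5 T=4 G=6 C=9 → Tm = 2·9 + 4·15 = 78°C.
|ΔTm| = |76 − 78| = 2°C, ≤ 3°C.

|ΔTm| = 2°C; the pair is acceptable.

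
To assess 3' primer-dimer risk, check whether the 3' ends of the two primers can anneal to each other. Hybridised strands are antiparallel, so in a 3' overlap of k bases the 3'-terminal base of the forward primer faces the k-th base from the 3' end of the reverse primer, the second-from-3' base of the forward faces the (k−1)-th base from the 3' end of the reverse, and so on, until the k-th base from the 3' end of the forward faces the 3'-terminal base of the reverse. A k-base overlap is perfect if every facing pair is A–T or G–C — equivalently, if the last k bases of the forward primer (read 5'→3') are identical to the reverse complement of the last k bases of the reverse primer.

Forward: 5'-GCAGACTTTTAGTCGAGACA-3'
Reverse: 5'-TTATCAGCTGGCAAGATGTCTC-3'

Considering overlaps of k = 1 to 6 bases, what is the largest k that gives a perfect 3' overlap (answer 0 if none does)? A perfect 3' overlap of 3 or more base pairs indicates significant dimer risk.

Longest perfect overlap: 6 complementary base pairs; significant dimer risk (threshold 3).

Last 6 bases (5'→3') — forward …GAGACA, reverse …TGTCTC.
Reverse complement of the reverse primer's last 6 bases: GAGACA; its first k bases are the reverse complement of the reverse primer's last k bases, so a perfect k-base overlap needs the forward primer's last k bases to equal them.
Comparing (forward last k vs required): k=1: A vs G ✗; k=2: CA vs GA ✗; k=3: ACA vs GAG ✗; k=4: GACA vs GAGA ✗; k=5: AGACA vs GAGAC ✗; k=6: GAGACA vs GAGACA ✓.
Only k = 6 is perfect, so the longest perfect 3' overlap is 6.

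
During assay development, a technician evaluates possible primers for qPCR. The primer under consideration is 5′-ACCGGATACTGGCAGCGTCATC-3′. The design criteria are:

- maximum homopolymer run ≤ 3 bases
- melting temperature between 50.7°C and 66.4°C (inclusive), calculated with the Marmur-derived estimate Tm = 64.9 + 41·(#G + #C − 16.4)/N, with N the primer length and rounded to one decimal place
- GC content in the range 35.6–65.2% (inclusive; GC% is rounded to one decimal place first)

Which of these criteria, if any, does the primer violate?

Base counts: A=5, T=4, G=6, C=7 (length 22).
homopolymer run: longest run = 2 ✓
Tm: Tm = 64.9 + 41·(13 − 16.4)/22 = 58.6°C ✓
GC content: GC 13/22 = 59.1% ✓

Meets all criteria.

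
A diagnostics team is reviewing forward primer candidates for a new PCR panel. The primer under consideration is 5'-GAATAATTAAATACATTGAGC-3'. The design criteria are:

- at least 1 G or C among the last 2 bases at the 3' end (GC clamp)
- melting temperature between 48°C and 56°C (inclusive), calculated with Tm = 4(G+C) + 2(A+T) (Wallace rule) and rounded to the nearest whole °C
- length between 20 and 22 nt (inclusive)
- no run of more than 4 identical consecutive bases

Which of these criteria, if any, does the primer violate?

Base counts: A=10, T=6, G=3, C=2 (length 21).
GC clamp: 3' end GC has 2 G/C ✓
Tm: Tm = 2·16 + 4·5 = 52°C ✓
length: length 21 ✓
homopolymer run: longest run = 3 ✓

Meets all criteria.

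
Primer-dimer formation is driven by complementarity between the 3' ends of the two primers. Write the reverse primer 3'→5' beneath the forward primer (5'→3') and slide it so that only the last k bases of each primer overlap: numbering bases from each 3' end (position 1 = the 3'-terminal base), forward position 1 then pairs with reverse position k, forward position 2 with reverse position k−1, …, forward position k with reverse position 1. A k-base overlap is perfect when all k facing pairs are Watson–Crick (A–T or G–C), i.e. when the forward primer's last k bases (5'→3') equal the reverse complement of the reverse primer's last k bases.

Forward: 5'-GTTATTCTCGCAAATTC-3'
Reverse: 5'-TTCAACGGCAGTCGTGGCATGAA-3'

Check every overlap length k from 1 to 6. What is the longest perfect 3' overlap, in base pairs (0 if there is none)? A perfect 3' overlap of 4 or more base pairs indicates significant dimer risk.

Last 6 bases (5'→3') — forward …AAATTC, reverse …CATGAA.
Reverse complement of the reverse primer's last 6 bases: TTCATG; its first k bases are the reverse complement of the reverse primer's last k bases, so a perfect k-base overlap needs the forward primer's last k bases to equal them.
Comparing (forward last k vs required): k=1: C vs T ✗; k=2: TC vs TT ✗; k=3: TTC vs TTC ✓; k=4: ATTC vs TTCA ✗; k=5: AATTC vs TTCAT ✗; k=6: AAATTC vs TTCATG ✗.
Only k = 3 is perfect, so the longest perfect 3' overlap is 3.

Longest perfect overlap: 3 complementary base pairs; below the dimer-risk threshold (threshold 4).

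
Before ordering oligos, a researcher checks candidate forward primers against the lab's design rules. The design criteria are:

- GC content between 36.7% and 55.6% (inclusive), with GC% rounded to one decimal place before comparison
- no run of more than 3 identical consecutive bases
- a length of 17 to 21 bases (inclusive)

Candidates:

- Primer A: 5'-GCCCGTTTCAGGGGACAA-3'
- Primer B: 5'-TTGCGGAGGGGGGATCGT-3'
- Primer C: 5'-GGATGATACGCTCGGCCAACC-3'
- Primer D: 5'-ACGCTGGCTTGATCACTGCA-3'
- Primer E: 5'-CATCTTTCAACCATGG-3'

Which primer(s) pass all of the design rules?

Primer A (18 nt, A=4 T=3 G=6 C=5): GC 11/18 = 61.1%, outside 36.7–55.6% ✗; longest run = 4, exceeds 3 ✗; length 18 ✓ — fails.
Primer B (18 nt, A=2 T=4 G=10 C=2): GC 12/18 = 66.7%, outside 36.7–55.6% ✗; longest run = 6, exceeds 3 ✗; length 18 ✓ — fails.
Primer C (21 nt, A=5 T=3 G=6 C=7): GC 13/21 = 61.9%, outside 36.7–55.6% ✗; longest run = 2 ✓; length 21 ✓ — fails.
Primer D (20 nt, A=4 T=5 G=5 C=6): GC 11/20 = 55.0% ✓; longest run = 2 ✓; length 20 ✓ — passes.
Primer E (16 nt, A=4 T=5 G=2 C=5): GC 7/16 = 43.8% ✓; longest run = 3 ✓; length 16, outside 17–21 ✗ — fails.

Primer D only.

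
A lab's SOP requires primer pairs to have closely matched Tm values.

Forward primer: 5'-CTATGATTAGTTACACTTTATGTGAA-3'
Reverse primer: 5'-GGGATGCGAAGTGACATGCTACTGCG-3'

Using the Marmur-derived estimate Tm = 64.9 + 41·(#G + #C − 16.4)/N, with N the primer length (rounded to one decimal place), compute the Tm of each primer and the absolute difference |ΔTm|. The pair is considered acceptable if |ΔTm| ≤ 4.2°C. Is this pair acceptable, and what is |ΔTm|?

|ΔTm| = 12.6°C; the pair is not acceptable.

Forward: G+C = 7, N = 26 → Tm = 64.9 + 41·(7 − 16.4)/26 = 50.1°C.
Reverse: G+C = 15, N = 26 → Tm = 64.9 + 41·(15 − 16.4)/26 = 62.7°C.
|ΔTm| = |50.1 − 62.7| = 12.6°C, > 4.2°C.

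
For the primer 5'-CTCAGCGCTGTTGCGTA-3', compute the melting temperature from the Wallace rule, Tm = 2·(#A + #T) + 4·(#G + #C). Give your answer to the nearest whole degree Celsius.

54°C

Base counts: A=2, T=5, G=5, C=5 (length 17).
Tm = 2·(2+5) + 4·(5+5) = 2·7 + 4·10 = 14 + 40 = 54°C.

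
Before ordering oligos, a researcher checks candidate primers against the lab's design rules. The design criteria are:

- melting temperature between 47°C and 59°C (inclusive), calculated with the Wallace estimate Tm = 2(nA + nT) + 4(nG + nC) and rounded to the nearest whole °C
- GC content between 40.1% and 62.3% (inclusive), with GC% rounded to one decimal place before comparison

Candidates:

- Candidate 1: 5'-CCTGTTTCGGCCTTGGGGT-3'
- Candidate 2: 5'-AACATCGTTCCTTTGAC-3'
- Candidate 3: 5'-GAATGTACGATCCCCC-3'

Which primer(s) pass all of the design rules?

Candidate 1 (19 nt, A=0 T=7 G=7 C=5): Tm = 2·7 + 4·12 = 62°C, outside 47–59°C ✗; GC 12/19 = 63.2%, outside 40.1–62.3% ✗ — fails.
Candidate 2 (17 nt, A=4 T=6 G=2 C=5): Tm = 2·10 + 4·7 = 48°C ✓; GC 7/17 = 41.2% ✓ — passes.
Candidate 3 (16 nt, A=4 T=3 G=3 C=6): Tm = 2·7 + 4·9 = 50°C ✓; GC 9/16 = 56.3% ✓ — passes.

Candidate 2 and Candidate 3.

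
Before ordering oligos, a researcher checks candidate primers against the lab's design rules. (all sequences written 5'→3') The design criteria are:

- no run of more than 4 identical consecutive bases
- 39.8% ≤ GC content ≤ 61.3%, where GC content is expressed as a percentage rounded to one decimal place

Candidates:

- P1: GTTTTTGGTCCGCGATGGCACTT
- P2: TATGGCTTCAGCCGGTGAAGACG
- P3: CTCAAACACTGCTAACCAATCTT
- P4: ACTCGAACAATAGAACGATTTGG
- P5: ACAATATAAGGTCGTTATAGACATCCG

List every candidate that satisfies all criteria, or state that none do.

P1 (23 nt, A=2 T=9 G=7 C=5): longest run = 5, exceeds 4 ✗; GC 12/23 = 52.2% ✓ — fails.
P2 (23 nt, A=5 T=5 G=8 C=5): longest run = 2 ✓; GC 13/23 = 56.5% ✓ — passes.
P3 (23 nt, A=8 T=6 G=1 C=8): longest run = 3 ✓; GC 9/23 = 39.1%, outside 39.8–61.3% ✗ — fails.
P4 (23 nt, A=9 T=5 G=5 C=4): longest run = 3 ✓; GC 9/23 = 39.1%, outside 39.8–61.3% ✗ — fails.
P5 (27 nt, A=10 T=7 G=5 C=5): longest run = 2 ✓; GC 10/27 = 37.0%, outside 39.8–61.3% ✗ — fails.

P2 only.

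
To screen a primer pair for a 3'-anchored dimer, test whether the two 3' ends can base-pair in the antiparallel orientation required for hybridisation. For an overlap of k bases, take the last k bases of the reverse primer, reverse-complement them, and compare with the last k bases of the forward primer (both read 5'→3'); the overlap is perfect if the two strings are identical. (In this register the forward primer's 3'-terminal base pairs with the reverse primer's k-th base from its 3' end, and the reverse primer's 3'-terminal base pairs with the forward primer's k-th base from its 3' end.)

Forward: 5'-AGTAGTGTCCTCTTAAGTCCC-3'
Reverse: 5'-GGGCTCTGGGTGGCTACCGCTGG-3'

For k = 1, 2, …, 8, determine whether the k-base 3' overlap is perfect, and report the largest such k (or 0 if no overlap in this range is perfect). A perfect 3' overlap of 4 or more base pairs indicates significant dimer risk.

Longest perfect overlap: 2 complementary base pairs; below the dimer-risk threshold (threshold 4).

Last 8 bases (5'→3') — forward …TAAGTCCC, reverse …ACCGCTGG.
Reverse complement of the reverse primer's last 8 bases: CCAGCGGT; its first k bases are the reverse complement of the reverse primer's last k bases, so a perfect k-base overlap needs the forward primer's last k bases to equal them.
Comparing (forward last k vs required): k=1: C vs C ✓; k=2: CC vs CC ✓; k=3: CCC vs CCA ✗; k=4: TCCC vs CCAG ✗; k=5: GTCCC vs CCAGC ✗; k=6: AGTCCC vs CCAGCG ✗; k=7: AAGTCCC vs CCAGCGG ✗; k=8: TAAGTCCC vs CCAGCGGT ✗.
Perfect overlaps at k = 1, 2; the largest is 2.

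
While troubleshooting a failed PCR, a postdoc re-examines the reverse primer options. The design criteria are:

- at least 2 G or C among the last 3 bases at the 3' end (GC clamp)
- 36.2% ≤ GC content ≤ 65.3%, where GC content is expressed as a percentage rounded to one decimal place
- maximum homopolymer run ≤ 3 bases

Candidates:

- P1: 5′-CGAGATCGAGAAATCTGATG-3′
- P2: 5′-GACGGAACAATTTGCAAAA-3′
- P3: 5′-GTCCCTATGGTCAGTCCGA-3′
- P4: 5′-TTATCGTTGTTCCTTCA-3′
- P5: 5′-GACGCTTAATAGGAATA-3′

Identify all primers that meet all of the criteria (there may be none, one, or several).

P3 only.

P1 (20 nt, A=7 T=4 G=6 C=3): 3' end ATG has 1 G/C, need ≥2 ✗; GC 9/20 = 45.0% ✓; longest run = 3 ✓ — fails.
P2 (19 nt, A=9 T=3 G=4 C=3): 3' end AAA has 0 G/C, need ≥2 ✗; GC 7/19 = 36.8% ✓; longest run = 4, exceeds 3 ✗ — fails.
P3 (19 nt, A=3 T=5 G=5 C=6): 3' end CGA has 2 G/C ✓; GC 11/19 = 57.9% ✓; longest run = 3 ✓ — passes.
P4 (17 nt, A=2 T=9 G=2 C=4): 3' end TCA has 1 G/C, need ≥2 ✗; GC 6/17 = 35.3%, outside 36.2–65.3% ✗; longest run = 2 ✓ — fails.
P5 (17 nt, A=7 T=4 G=4 C=2): 3' end ATA has 0 G/C, need ≥2 ✗; GC 6/17 = 35.3%, outside 36.2–65.3% ✗; longest run = 2 ✓ — fails.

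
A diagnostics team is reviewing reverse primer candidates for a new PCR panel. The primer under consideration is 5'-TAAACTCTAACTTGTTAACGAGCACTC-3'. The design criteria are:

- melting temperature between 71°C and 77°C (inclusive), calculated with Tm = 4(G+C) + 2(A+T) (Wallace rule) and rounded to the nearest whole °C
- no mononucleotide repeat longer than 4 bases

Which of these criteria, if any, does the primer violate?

Meets all criteria.

Base counts: A=9, T=8, G=3, C=7 (length 27).
Tm: Tm = 2·17 + 4·10 = 74°C ✓
homopolymer run: longest run = 3 ✓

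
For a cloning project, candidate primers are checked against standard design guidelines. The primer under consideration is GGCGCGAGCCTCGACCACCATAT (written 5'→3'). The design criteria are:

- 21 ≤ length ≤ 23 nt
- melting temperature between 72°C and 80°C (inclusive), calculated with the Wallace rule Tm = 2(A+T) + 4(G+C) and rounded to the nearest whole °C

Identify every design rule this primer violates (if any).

Base counts: A=5, T=3, G=6, C=9 (length 23).
length: length 23 ✓
Tm: Tm = 2·8 + 4·15 = 76°C ✓

Meets all criteria.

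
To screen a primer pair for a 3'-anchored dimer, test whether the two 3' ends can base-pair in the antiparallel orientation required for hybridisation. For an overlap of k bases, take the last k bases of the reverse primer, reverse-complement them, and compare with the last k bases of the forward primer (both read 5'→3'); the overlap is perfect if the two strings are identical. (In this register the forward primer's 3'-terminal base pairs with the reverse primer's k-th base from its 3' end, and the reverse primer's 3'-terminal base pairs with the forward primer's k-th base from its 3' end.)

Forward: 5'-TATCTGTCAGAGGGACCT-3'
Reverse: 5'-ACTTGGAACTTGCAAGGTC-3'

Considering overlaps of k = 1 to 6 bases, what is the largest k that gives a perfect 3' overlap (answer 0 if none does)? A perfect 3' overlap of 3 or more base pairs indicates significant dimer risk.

Longest perfect overlap: 5 complementary base pairs; significant dimer risk (threshold 3).

Last 6 bases (5'→3') — forward …GGACCT, reverse …AAGGTC.
Reverse complement of the reverse primer's last 6 bases: GACCTT; its first k bases are the reverse complement of the reverse primer's last k bases, so a perfect k-base overlap needs the forward primer's last k bases to equal them.
Comparing (forward last k vs required): k=1: T vs G ✗; k=2: CT vs GA ✗; k=3: CCT vs GAC ✗; k=4: ACCT vs GACC ✗; k=5: GACCT vs GACCT ✓; k=6: GGACCT vs GACCTT ✗.
Only k = 5 is perfect, so the longest perfect 3' overlap is 5.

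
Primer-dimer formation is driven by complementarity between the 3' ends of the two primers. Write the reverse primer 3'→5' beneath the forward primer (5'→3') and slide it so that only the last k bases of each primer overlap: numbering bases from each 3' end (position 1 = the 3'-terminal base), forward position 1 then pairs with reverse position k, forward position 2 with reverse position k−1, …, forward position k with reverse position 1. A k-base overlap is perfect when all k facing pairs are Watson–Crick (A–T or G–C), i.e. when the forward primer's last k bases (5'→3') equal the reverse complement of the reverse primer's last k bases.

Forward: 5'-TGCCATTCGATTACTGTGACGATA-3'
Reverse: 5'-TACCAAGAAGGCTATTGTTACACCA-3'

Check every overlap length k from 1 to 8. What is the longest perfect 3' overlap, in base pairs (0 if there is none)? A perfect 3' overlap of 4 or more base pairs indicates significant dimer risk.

Longest perfect overlap: 0 complementary base pairs; below the dimer-risk threshold (threshold 4).

Last 8 bases (5'→3') — forward …TGACGATA, reverse …TTACACCA.
Reverse complement of the reverse primer's last 8 bases: TGGTGTAA; its first k bases are the reverse complement of the reverse primer's last k bases, so a perfect k-base overlap needs the forward primer's last k bases to equal them.
Comparing (forward last k vs required): k=1: A vs T ✗; k=2: TA vs TG ✗; k=3: ATA vs TGG ✗; k=4: GATA vs TGGT ✗; k=5: CGATA vs TGGTG ✗; k=6: ACGATA vs TGGTGT ✗; k=7: GACGATA vs TGGTGTA ✗; k=8: TGACGATA vs TGGTGTAA ✗.
No overlap length from 1 to 8 is perfect, so the longest perfect 3' overlap is 0.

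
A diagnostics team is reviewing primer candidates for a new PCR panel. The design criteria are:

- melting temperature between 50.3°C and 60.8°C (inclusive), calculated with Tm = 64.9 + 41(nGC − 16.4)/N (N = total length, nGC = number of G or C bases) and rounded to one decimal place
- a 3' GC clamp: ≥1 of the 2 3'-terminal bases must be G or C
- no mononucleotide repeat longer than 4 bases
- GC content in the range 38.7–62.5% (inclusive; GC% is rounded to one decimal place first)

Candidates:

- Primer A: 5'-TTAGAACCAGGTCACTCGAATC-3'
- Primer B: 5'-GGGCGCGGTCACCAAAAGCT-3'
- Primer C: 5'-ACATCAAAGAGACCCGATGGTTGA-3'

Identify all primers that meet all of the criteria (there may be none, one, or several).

Primer A (22 nt, A=7 T=5 G=4 C=6): Tm = 64.9 + 41·(10 − 16.4)/22 = 53.0°C ✓; 3' end TC has 1 G/C ✓; longest run = 2 ✓; GC 10/22 = 45.5% ✓ — passes.
Primer B (20 nt, A=5 T=2 G=7 C=6): Tm = 64.9 + 41·(13 − 16.4)/20 = 57.9°C ✓; 3' end CT has 1 G/C ✓; longest run = 4 ✓; GC 13/20 = 65.0%, outside 38.7–62.5% ✗ — fails.
Primer C (24 nt, A=9 T=4 G=6 C=5): Tm = 64.9 + 41·(11 − 16.4)/24 = 55.7°C ✓; 3' end GA has 1 G/C ✓; longest run = 3 ✓; GC 11/24 = 45.8% ✓ — passes.

Primer A and Primer C.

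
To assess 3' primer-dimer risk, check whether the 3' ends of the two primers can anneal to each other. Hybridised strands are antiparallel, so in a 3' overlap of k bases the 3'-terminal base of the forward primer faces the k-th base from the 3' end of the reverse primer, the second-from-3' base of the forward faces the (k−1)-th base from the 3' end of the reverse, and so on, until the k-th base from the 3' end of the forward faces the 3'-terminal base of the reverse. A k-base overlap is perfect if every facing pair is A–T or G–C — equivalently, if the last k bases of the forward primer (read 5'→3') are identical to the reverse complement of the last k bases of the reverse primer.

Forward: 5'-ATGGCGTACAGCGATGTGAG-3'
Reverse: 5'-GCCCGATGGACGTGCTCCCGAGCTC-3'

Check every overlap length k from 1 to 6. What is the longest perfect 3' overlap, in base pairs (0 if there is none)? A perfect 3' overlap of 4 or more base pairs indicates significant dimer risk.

Last 6 bases (5'→3') — forward …TGTGAG, reverse …GAGCTC.
Reverse complement of the reverse primer's last 6 bases: GAGCTC; its first k bases are the reverse complement of the reverse primer's last k bases, so a perfect k-base overlap needs the forward primer's last k bases to equal them.
Comparing (forward last k vs required): k=1: G vs G ✓; k=2: AG vs GA ✗; k=3: GAG vs GAG ✓; k=4: TGAG vs GAGC ✗; k=5: GTGAG vs GAGCT ✗; k=6: TGTGAG vs GAGCTC ✗.
Perfect overlaps at k = 1, 3; the largest is 3.

Longest perfect overlap: 3 complementary base pairs; below the dimer-risk threshold (threshold 4).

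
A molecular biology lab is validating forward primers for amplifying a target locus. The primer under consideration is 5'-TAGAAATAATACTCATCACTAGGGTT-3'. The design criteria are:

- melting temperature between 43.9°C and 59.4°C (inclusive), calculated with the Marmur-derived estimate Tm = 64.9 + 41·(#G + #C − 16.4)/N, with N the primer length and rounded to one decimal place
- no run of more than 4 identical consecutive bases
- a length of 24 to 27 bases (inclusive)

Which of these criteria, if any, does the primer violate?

Base counts: A=10, T=8, G=4, C=4 (length 26).
Tm: Tm = 64.9 + 41·(8 − 16.4)/26 = 51.7°C ✓
homopolymer run: longest run = 3 ✓
length: length 26 ✓

Meets all criteria.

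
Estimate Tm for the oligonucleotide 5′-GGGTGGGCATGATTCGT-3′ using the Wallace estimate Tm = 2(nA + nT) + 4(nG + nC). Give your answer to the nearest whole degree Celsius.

Base counts: A=2, T=5, G=8, C=2 (length 17).
Tm = 2·(2+5) + 4·(8+2) = 2·7 + 4·10 = 14 + 40 = 54°C.

54°C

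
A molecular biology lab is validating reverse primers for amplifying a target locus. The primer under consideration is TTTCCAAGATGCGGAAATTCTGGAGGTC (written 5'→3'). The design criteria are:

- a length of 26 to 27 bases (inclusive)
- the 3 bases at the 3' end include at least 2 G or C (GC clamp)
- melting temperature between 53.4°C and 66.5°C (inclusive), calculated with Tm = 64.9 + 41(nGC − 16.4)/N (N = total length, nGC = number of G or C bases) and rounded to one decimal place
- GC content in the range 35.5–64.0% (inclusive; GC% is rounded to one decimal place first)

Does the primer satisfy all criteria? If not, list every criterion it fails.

Fails: length.

Base counts: A=7, T=8, G=8, C=5 (length 28).
length: length 28, outside 26–27 ✗
GC clamp: 3' end GTC has 2 G/C ✓
Tm: Tm = 64.9 + 41·(13 − 16.4)/28 = 59.9°C ✓
GC content: GC 13/28 = 46.4% ✓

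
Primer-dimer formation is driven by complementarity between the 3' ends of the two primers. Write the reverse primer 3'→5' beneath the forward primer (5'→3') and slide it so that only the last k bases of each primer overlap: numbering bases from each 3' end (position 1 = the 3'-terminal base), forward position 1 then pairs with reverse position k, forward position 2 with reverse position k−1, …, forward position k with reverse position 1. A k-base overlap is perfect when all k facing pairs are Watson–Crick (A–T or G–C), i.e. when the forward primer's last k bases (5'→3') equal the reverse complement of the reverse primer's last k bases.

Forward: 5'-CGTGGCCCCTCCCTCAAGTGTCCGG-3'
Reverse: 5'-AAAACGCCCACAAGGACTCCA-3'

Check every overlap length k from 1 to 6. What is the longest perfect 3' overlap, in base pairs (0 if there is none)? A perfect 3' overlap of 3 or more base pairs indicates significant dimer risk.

Last 6 bases (5'→3') — forward …GTCCGG, reverse …ACTCCA.
Reverse complement of the reverse primer's last 6 bases: TGGAGT; its first k bases are the reverse complement of the reverse primer's last k bases, so a perfect k-base overlap needs the forward primer's last k bases to equal them.
Comparing (forward last k vs required): k=1: G vs T ✗; k=2: GG vs TG ✗; k=3: CGG vs TGG ✗; k=4: CCGG vs TGGA ✗; k=5: TCCGG vs TGGAG ✗; k=6: GTCCGG vs TGGAGT ✗.
No overlap length from 1 to 6 is perfect, so the longest perfect 3' overlap is 0.

Longest perfect overlap: 0 complementary base pairs; below the dimer-risk threshold (threshold 3).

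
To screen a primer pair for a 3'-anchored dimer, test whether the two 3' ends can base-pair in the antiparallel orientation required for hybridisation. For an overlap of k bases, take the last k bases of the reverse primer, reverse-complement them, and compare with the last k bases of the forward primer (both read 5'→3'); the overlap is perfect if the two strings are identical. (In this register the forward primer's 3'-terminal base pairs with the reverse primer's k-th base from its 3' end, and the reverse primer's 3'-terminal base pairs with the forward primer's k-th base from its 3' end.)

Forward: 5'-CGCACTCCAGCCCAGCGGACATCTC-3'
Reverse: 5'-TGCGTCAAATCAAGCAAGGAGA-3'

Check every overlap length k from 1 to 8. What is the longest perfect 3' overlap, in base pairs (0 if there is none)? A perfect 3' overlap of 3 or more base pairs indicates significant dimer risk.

Last 8 bases (5'→3') — forward …GACATCTC, reverse …CAAGGAGA.
Reverse complement of the reverse primer's last 8 bases: TCTCCTTG; its first k bases are the reverse complement of the reverse primer's last k bases, so a perfect k-base overlap needs the forward primer's last k bases to equal them.
Comparing (forward last k vs required): k=1: C vs T ✗; k=2: TC vs TC ✓; k=3: CTC vs TCT ✗; k=4: TCTC vs TCTC ✓; k=5: ATCTC vs TCTCC ✗; k=6: CATCTC vs TCTCCT ✗; k=7: ACATCTC vs TCTCCTT ✗; k=8: GACATCTC vs TCTCCTTG ✗.
Perfect overlaps at k = 2, 4; the largest is 4.

Longest perfect overlap: 4 complementary base pairs; significant dimer risk (threshold 3).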